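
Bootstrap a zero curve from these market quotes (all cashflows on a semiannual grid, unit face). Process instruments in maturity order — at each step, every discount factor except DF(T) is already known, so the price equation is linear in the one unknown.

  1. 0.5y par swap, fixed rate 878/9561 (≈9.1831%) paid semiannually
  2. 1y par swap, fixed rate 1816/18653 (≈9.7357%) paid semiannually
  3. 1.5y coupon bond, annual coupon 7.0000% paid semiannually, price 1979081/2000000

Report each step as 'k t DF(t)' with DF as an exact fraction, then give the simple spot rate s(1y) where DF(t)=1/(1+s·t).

step 1 [0.5y] swap r/2=439/9561: DF=(1 − 439/9561·(0))/(1+439/9561) = 9561/10000 ≈ 0.956100
step 2 [1y] swap r/2=908/18653: DF=(1 − 908/18653·(0.956100))/(1+908/18653) = 2273/2500 ≈ 0.909200
step 3 [1.5y] bond c/2=7/200: DF=(1979081/2000000 − 7/200·(0.956100+0.909200))/(1+7/200) = 893/1000 ≈ 0.893000

1 1/2 9561/10000
2 1 2273/2500
3 3/2 893/1000
s(1y) = (1/(2273/2500) − 1)/(1) = 227/2273 ≈ 9.9868%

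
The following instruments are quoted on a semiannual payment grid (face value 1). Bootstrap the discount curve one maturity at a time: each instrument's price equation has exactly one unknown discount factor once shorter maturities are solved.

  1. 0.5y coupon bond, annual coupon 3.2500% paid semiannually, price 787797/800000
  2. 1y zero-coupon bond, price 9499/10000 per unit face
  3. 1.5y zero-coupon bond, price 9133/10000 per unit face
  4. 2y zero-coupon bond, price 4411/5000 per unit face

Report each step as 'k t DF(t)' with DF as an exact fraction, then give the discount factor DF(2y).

1 1/2 969/1000
2 1 9499/10000
3 3/2 9133/10000
4 2 4411/5000
DF(2y) = 4411/5000 ≈ 0.882200

step 1 [0.5y] bond c/2=13/800: DF=(787797/800000 − 13/800·(0))/(1+13/800) = 969/1000 ≈ 0.969000
step 2 [1y] zero: DF = P = 9499/10000 ≈ 0.949900
step 3 [1.5y] zero: DF = P = 9133/10000 ≈ 0.913300
step 4 [2y] zero: DF = P = 4411/5000 ≈ 0.882200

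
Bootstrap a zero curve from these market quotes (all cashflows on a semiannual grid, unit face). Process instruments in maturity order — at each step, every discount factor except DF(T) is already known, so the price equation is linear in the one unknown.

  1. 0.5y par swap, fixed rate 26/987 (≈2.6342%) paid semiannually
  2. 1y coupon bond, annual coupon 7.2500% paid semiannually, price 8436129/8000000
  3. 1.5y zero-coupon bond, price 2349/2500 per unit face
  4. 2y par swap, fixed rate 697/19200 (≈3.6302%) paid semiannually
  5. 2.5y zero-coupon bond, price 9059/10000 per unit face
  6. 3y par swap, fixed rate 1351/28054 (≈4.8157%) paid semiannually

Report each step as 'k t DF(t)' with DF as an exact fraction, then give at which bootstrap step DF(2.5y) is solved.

1 1/2 987/1000
2 1 9831/10000
3 3/2 2349/2500
4 2 9303/10000
5 5/2 9059/10000
6 3 8649/10000
DF(2.5y) is solved at step 5

step 1 [0.5y] swap r/2=13/987: DF=(1 − 13/987·(0))/(1+13/987) = 987/1000 ≈ 0.987000
step 2 [1y] bond c/2=29/800: DF=(8436129/8000000 − 29/800·(0.987000))/(1+29/800) = 9831/10000 ≈ 0.983100
step 3 [1.5y] zero: DF = P = 2349/2500 ≈ 0.939600
step 4 [2y] swap r/2=697/38400: DF=(1 − 697/38400·(0.987000+0.983100+0.939600))/(1+697/38400) = 9303/10000 ≈ 0.930300
step 5 [2.5y] zero: DF = P = 9059/10000 ≈ 0.905900
step 6 [3y] swap r/2=1351/56108: DF=(1 − 1351/56108·(0.987000+0.983100+0.939600+0.930300+0.905900))/(1+1351/56108) = 8649/10000 ≈ 0.864900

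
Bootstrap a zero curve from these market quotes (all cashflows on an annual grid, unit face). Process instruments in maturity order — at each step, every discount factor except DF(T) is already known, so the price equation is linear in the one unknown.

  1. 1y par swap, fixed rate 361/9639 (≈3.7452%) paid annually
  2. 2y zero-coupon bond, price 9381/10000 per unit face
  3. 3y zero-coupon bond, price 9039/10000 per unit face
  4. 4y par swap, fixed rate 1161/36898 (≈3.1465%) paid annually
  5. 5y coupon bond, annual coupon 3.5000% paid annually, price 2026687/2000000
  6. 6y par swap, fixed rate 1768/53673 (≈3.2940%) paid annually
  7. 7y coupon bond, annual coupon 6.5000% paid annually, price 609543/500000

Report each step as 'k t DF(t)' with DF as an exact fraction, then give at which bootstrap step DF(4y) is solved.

1 1 9639/10000
2 2 9381/10000
3 3 9039/10000
4 4 8839/10000
5 5 8543/10000
6 6 1029/1250
7 7 8171/10000
DF(4y) is solved at step 4

step 1 [1y] swap r/1=361/9639: DF=(1 − 361/9639·(0))/(1+361/9639) = 9639/10000 ≈ 0.963900
step 2 [2y] zero: DF = P = 9381/10000 ≈ 0.938100
step 3 [3y] zero: DF = P = 9039/10000 ≈ 0.903900
step 4 [4y] swap r/1=1161/36898: DF=(1 − 1161/36898·(0.963900+0.938100+0.903900))/(1+1161/36898) = 8839/10000 ≈ 0.883900
step 5 [5y] bond c/1=7/200: DF=(2026687/2000000 − 7/200·(0.963900+0.938100+0.903900+0.883900))/(1+7/200) = 8543/10000 ≈ 0.854300
step 6 [6y] swap r/1=1768/53673: DF=(1 − 1768/53673·(0.963900+0.938100+0.903900+0.883900+0.854300))/(1+1768/53673) = 1029/1250 ≈ 0.823200
step 7 [7y] bond c/1=13/200: DF=(609543/500000 − 13/200·(0.963900+0.938100+0.903900+0.883900+0.854300+0.823200))/(1+13/200) = 8171/10000 ≈ 0.817100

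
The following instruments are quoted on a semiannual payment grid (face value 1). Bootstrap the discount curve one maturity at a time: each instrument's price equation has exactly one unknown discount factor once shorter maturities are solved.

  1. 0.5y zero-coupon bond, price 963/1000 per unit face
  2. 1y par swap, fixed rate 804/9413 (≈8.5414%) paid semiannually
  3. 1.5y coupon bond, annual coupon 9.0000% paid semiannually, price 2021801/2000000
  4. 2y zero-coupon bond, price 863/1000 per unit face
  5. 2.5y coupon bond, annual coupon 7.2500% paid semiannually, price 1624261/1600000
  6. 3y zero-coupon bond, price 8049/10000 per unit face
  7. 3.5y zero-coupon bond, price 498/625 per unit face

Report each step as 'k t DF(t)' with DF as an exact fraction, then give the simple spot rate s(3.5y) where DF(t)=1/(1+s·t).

1 1/2 963/1000
2 1 2299/2500
3 3/2 8863/10000
4 2 863/1000
5 5/2 4263/5000
6 3 8049/10000
7 7/2 498/625
s(3.5y) = (1/(498/625) − 1)/(7/2) = 127/1743 ≈ 7.2863%

step 1 [0.5y] zero: DF = P = 963/1000 ≈ 0.963000
step 2 [1y] swap r/2=402/9413: DF=(1 − 402/9413·(0.963000))/(1+402/9413) = 2299/2500 ≈ 0.919600
step 3 [1.5y] bond c/2=9/200: DF=(2021801/2000000 − 9/200·(0.963000+0.919600))/(1+9/200) = 8863/10000 ≈ 0.886300
step 4 [2y] zero: DF = P = 863/1000 ≈ 0.863000
step 5 [2.5y] bond c/2=29/800: DF=(1624261/1600000 − 29/800·(0.963000+0.919600+0.886300+0.863000))/(1+29/800) = 4263/5000 ≈ 0.852600
step 6 [3y] zero: DF = P = 8049/10000 ≈ 0.804900
step 7 [3.5y] zero: DF = P = 498/625 ≈ 0.796800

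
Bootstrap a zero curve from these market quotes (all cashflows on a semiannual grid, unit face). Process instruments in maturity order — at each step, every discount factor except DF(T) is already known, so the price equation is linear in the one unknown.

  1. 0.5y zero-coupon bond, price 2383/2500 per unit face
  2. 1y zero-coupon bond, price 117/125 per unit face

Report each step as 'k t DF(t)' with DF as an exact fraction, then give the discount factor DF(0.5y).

1 1/2 2383/2500
2 1 117/125
DF(0.5y) = 2383/2500 ≈ 0.953200

step 1 [0.5y] zero: DF = P = 2383/2500 ≈ 0.953200
step 2 [1y] zero: DF = P = 117/125 ≈ 0.936000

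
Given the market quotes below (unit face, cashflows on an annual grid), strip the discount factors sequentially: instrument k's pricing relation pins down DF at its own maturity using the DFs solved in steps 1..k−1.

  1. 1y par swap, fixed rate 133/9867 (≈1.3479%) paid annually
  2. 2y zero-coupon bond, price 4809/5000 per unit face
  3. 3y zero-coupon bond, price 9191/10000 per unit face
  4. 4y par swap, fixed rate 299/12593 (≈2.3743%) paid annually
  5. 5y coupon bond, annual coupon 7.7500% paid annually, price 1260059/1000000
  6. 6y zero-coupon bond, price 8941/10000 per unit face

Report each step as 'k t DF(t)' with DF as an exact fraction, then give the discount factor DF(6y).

1 1 9867/10000
2 2 4809/5000
3 3 9191/10000
4 4 9103/10000
5 5 8977/10000
6 6 8941/10000
DF(6y) = 8941/10000 ≈ 0.894100

step 1 [1y] swap r/1=133/9867: DF=(1 − 133/9867·(0))/(1+133/9867) = 9867/10000 ≈ 0.986700
step 2 [2y] zero: DF = P = 4809/5000 ≈ 0.961800
step 3 [3y] zero: DF = P = 9191/10000 ≈ 0.919100
step 4 [4y] swap r/1=299/12593: DF=(1 − 299/12593·(0.986700+0.961800+0.919100))/(1+299/12593) = 9103/10000 ≈ 0.910300
step 5 [5y] bond c/1=31/400: DF=(1260059/1000000 − 31/400·(0.986700+0.961800+0.919100+0.910300))/(1+31/400) = 8977/10000 ≈ 0.897700
step 6 [6y] zero: DF = P = 8941/10000 ≈ 0.894100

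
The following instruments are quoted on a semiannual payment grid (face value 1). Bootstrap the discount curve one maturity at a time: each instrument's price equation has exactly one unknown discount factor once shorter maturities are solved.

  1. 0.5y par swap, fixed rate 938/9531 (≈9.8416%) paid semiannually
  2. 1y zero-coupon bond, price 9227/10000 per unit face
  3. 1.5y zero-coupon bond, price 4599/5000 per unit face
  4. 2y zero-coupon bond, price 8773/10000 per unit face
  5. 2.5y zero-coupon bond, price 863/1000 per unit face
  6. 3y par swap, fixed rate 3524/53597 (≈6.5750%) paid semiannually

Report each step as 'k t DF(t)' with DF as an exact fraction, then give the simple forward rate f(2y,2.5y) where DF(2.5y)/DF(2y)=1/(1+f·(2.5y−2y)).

step 1 [0.5y] swap r/2=469/9531: DF=(1 − 469/9531·(0))/(1+469/9531) = 9531/10000 ≈ 0.953100
step 2 [1y] zero: DF = P = 9227/10000 ≈ 0.922700
step 3 [1.5y] zero: DF = P = 4599/5000 ≈ 0.919800
step 4 [2y] zero: DF = P = 8773/10000 ≈ 0.877300
step 5 [2.5y] zero: DF = P = 863/1000 ≈ 0.863000
step 6 [3y] swap r/2=1762/53597: DF=(1 − 1762/53597·(0.953100+0.922700+0.919800+0.877300+0.863000))/(1+1762/53597) = 4119/5000 ≈ 0.823800

1 1/2 9531/10000
2 1 9227/10000
3 3/2 4599/5000
4 2 8773/10000
5 5/2 863/1000
6 3 4119/5000
f(2y,2.5y) = ((8773/10000)/(863/1000) − 1)/(1/2) = 143/4315 ≈ 3.3140%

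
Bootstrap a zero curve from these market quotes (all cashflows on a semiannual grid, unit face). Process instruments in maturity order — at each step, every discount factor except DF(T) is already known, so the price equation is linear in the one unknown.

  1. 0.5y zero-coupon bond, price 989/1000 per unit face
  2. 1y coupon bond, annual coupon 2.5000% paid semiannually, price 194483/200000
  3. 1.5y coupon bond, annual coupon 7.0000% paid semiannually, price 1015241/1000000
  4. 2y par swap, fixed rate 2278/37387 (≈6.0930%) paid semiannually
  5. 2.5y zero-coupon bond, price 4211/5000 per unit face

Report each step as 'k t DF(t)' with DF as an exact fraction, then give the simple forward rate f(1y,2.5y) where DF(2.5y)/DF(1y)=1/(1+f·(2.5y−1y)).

1 1/2 989/1000
2 1 4741/5000
3 3/2 4577/5000
4 2 8861/10000
5 5/2 4211/5000
f(1y,2.5y) = ((4741/5000)/(4211/5000) − 1)/(3/2) = 1060/12633 ≈ 8.3907%

step 1 [0.5y] zero: DF = P = 989/1000 ≈ 0.989000
step 2 [1y] bond c/2=1/80: DF=(194483/200000 − 1/80·(0.989000))/(1+1/80) = 4741/5000 ≈ 0.948200
step 3 [1.5y] bond c/2=7/200: DF=(1015241/1000000 − 7/200·(0.989000+0.948200))/(1+7/200) = 4577/5000 ≈ 0.915400
step 4 [2y] swap r/2=1139/37387: DF=(1 − 1139/37387·(0.989000+0.948200+0.915400))/(1+1139/37387) = 8861/10000 ≈ 0.886100
step 5 [2.5y] zero: DF = P = 4211/5000 ≈ 0.842200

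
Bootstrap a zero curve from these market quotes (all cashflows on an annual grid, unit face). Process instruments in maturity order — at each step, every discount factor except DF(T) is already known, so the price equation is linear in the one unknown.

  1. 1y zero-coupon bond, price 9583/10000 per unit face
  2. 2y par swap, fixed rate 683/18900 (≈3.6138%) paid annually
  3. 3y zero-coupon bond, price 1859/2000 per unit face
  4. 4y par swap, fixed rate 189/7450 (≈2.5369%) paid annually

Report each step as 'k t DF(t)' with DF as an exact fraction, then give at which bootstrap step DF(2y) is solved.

step 1 [1y] zero: DF = P = 9583/10000 ≈ 0.958300
step 2 [2y] swap r/1=683/18900: DF=(1 − 683/18900·(0.958300))/(1+683/18900) = 9317/10000 ≈ 0.931700
step 3 [3y] zero: DF = P = 1859/2000 ≈ 0.929500
step 4 [4y] swap r/1=189/7450: DF=(1 − 189/7450·(0.958300+0.931700+0.929500))/(1+189/7450) = 1811/2000 ≈ 0.905500

1 1 9583/10000
2 2 9317/10000
3 3 1859/2000
4 4 1811/2000
DF(2y) is solved at step 2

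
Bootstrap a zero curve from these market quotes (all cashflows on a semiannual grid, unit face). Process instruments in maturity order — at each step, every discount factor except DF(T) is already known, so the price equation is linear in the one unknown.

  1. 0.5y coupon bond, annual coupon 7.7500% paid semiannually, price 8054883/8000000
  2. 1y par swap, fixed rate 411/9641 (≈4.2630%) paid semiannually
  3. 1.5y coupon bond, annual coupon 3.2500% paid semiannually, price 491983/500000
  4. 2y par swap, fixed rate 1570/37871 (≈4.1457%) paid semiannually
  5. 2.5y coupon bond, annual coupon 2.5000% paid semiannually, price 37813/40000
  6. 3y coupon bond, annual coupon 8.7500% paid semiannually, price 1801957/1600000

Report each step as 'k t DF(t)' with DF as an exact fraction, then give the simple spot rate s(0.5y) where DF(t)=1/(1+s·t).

1 1/2 9693/10000
2 1 9589/10000
3 3/2 4687/5000
4 2 1843/2000
5 5/2 8869/10000
6 3 8831/10000
s(0.5y) = (1/(9693/10000) − 1)/(1/2) = 614/9693 ≈ 6.3345%

step 1 [0.5y] bond c/2=31/800: DF=(8054883/8000000 − 31/800·(0))/(1+31/800) = 9693/10000 ≈ 0.969300
step 2 [1y] swap r/2=411/19282: DF=(1 − 411/19282·(0.969300))/(1+411/19282) = 9589/10000 ≈ 0.958900
step 3 [1.5y] bond c/2=13/800: DF=(491983/500000 − 13/800·(0.969300+0.958900))/(1+13/800) = 4687/5000 ≈ 0.937400
step 4 [2y] swap r/2=785/37871: DF=(1 − 785/37871·(0.969300+0.958900+0.937400))/(1+785/37871) = 1843/2000 ≈ 0.921500
step 5 [2.5y] bond c/2=1/80: DF=(37813/40000 − 1/80·(0.969300+0.958900+0.937400+0.921500))/(1+1/80) = 8869/10000 ≈ 0.886900
step 6 [3y] bond c/2=7/160: DF=(1801957/1600000 − 7/160·(0.969300+0.958900+0.937400+0.921500+0.886900))/(1+7/160) = 8831/10000 ≈ 0.883100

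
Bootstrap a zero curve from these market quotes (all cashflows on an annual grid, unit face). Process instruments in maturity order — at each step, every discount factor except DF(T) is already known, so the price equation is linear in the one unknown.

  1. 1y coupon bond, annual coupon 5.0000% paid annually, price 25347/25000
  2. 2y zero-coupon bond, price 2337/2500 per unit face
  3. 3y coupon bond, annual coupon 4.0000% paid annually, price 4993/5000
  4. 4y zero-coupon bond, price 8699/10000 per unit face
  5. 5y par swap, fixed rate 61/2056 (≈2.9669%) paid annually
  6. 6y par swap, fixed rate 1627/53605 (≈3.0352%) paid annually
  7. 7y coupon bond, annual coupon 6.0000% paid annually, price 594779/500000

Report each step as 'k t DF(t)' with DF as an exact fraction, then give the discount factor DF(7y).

step 1 [1y] bond c/1=1/20: DF=(25347/25000 − 1/20·(0))/(1+1/20) = 1207/1250 ≈ 0.965600
step 2 [2y] zero: DF = P = 2337/2500 ≈ 0.934800
step 3 [3y] bond c/1=1/25: DF=(4993/5000 − 1/25·(0.965600+0.934800))/(1+1/25) = 8871/10000 ≈ 0.887100
step 4 [4y] zero: DF = P = 8699/10000 ≈ 0.869900
step 5 [5y] swap r/1=61/2056: DF=(1 − 61/2056·(0.965600+0.934800+0.887100+0.869900))/(1+61/2056) = 4329/5000 ≈ 0.865800
step 6 [6y] swap r/1=1627/53605: DF=(1 − 1627/53605·(0.965600+0.934800+0.887100+0.869900+0.865800))/(1+1627/53605) = 8373/10000 ≈ 0.837300
step 7 [7y] bond c/1=3/50: DF=(594779/500000 − 3/50·(0.965600+0.934800+0.887100+0.869900+0.865800+0.837300))/(1+3/50) = 2047/2500 ≈ 0.818800

1 1 1207/1250
2 2 2337/2500
3 3 8871/10000
4 4 8699/10000
5 5 4329/5000
6 6 8373/10000
7 7 2047/2500
DF(7y) = 2047/2500 ≈ 0.818800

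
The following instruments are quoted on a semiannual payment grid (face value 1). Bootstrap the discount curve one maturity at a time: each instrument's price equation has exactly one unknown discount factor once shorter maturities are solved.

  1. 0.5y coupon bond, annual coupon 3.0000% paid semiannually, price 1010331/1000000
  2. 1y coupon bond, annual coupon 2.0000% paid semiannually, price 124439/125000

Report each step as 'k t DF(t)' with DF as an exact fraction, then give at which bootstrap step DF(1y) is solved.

1 1/2 4977/5000
2 1 4879/5000
DF(1y) is solved at step 2

step 1 [0.5y] bond c/2=3/200: DF=(1010331/1000000 − 3/200·(0))/(1+3/200) = 4977/5000 ≈ 0.995400
step 2 [1y] bond c/2=1/100: DF=(124439/125000 − 1/100·(0.995400))/(1+1/100) = 4879/5000 ≈ 0.975800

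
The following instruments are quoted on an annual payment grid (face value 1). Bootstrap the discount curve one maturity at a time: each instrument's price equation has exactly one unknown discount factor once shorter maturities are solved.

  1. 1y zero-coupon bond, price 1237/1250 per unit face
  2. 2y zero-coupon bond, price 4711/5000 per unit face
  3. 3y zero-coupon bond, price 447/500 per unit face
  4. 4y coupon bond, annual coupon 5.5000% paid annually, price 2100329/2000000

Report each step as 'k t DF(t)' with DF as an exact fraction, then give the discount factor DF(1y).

1 1 1237/1250
2 2 4711/5000
3 3 447/500
4 4 8481/10000
DF(1y) = 1237/1250 ≈ 0.989600

step 1 [1y] zero: DF = P = 1237/1250 ≈ 0.989600
step 2 [2y] zero: DF = P = 4711/5000 ≈ 0.942200
step 3 [3y] zero: DF = P = 447/500 ≈ 0.894000
step 4 [4y] bond c/1=11/200: DF=(2100329/2000000 − 11/200·(0.989600+0.942200+0.894000))/(1+11/200) = 8481/10000 ≈ 0.848100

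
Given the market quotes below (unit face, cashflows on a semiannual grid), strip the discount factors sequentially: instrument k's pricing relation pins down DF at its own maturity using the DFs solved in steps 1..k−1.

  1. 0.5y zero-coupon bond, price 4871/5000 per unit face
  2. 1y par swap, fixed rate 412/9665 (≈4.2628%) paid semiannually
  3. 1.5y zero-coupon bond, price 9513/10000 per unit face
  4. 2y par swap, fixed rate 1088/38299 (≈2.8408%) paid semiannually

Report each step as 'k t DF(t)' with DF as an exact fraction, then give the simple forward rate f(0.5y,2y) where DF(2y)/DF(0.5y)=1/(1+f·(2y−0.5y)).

step 1 [0.5y] zero: DF = P = 4871/5000 ≈ 0.974200
step 2 [1y] swap r/2=206/9665: DF=(1 − 206/9665·(0.974200))/(1+206/9665) = 2397/2500 ≈ 0.958800
step 3 [1.5y] zero: DF = P = 9513/10000 ≈ 0.951300
step 4 [2y] swap r/2=544/38299: DF=(1 − 544/38299·(0.974200+0.958800+0.951300))/(1+544/38299) = 591/625 ≈ 0.945600

1 1/2 4871/5000
2 1 2397/2500
3 3/2 9513/10000
4 2 591/625
f(0.5y,2y) = ((4871/5000)/(591/625) − 1)/(3/2) = 143/7092 ≈ 2.0164%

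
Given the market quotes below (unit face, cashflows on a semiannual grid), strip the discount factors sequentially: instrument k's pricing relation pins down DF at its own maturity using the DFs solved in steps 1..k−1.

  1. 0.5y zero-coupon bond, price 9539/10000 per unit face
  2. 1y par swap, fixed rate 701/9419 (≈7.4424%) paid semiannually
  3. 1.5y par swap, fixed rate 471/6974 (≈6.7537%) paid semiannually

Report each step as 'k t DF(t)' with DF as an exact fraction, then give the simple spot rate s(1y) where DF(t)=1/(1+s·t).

step 1 [0.5y] zero: DF = P = 9539/10000 ≈ 0.953900
step 2 [1y] swap r/2=701/18838: DF=(1 − 701/18838·(0.953900))/(1+701/18838) = 9299/10000 ≈ 0.929900
step 3 [1.5y] swap r/2=471/13948: DF=(1 − 471/13948·(0.953900+0.929900))/(1+471/13948) = 4529/5000 ≈ 0.905800

1 1/2 9539/10000
2 1 9299/10000
3 3/2 4529/5000
s(1y) = (1/(9299/10000) − 1)/(1) = 701/9299 ≈ 7.5384%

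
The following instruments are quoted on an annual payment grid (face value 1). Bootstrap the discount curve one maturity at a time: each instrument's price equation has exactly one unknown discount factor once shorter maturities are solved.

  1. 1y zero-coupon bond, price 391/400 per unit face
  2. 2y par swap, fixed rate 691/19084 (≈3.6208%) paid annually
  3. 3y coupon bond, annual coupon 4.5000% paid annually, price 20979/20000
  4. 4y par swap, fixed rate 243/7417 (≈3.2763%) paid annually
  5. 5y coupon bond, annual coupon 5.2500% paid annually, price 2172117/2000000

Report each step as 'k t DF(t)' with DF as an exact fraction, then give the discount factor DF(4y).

1 1 391/400
2 2 9309/10000
3 3 576/625
4 4 1757/2000
5 5 8469/10000
DF(4y) = 1757/2000 ≈ 0.878500

step 1 [1y] zero: DF = P = 391/400 ≈ 0.977500
step 2 [2y] swap r/1=691/19084: DF=(1 − 691/19084·(0.977500))/(1+691/19084) = 9309/10000 ≈ 0.930900
step 3 [3y] bond c/1=9/200: DF=(20979/20000 − 9/200·(0.977500+0.930900))/(1+9/200) = 576/625 ≈ 0.921600
step 4 [4y] swap r/1=243/7417: DF=(1 − 243/7417·(0.977500+0.930900+0.921600))/(1+243/7417) = 1757/2000 ≈ 0.878500
step 5 [5y] bond c/1=21/400: DF=(2172117/2000000 − 21/400·(0.977500+0.930900+0.921600+0.878500))/(1+21/400) = 8469/10000 ≈ 0.846900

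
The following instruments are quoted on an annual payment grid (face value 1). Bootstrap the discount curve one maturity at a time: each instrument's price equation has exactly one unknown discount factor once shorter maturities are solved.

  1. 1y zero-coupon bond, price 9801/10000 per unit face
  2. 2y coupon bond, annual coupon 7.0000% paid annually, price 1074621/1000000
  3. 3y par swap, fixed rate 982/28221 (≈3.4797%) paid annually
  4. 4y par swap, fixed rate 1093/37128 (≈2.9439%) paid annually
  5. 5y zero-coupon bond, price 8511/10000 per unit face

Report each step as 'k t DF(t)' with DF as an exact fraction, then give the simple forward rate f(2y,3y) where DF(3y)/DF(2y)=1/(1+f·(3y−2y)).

1 1 9801/10000
2 2 4701/5000
3 3 4509/5000
4 4 8907/10000
5 5 8511/10000
f(2y,3y) = ((4701/5000)/(4509/5000) − 1)/(1) = 64/1503 ≈ 4.2582%

step 1 [1y] zero: DF = P = 9801/10000 ≈ 0.980100
step 2 [2y] bond c/1=7/100: DF=(1074621/1000000 − 7/100·(0.980100))/(1+7/100) = 4701/5000 ≈ 0.940200
step 3 [3y] swap r/1=982/28221: DF=(1 − 982/28221·(0.980100+0.940200))/(1+982/28221) = 4509/5000 ≈ 0.901800
step 4 [4y] swap r/1=1093/37128: DF=(1 − 1093/37128·(0.980100+0.940200+0.901800))/(1+1093/37128) = 8907/10000 ≈ 0.890700
step 5 [5y] zero: DF = P = 8511/10000 ≈ 0.851100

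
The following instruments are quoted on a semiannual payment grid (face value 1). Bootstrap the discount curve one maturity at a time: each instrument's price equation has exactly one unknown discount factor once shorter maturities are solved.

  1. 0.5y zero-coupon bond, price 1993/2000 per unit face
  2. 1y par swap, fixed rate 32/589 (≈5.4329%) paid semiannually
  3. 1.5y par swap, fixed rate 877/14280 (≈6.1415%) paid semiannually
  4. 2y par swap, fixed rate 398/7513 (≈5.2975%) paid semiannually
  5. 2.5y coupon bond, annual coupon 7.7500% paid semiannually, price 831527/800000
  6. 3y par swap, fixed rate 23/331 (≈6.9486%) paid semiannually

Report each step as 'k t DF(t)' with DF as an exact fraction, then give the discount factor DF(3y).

step 1 [0.5y] zero: DF = P = 1993/2000 ≈ 0.996500
step 2 [1y] swap r/2=16/589: DF=(1 − 16/589·(0.996500))/(1+16/589) = 592/625 ≈ 0.947200
step 3 [1.5y] swap r/2=877/28560: DF=(1 − 877/28560·(0.996500+0.947200))/(1+877/28560) = 9123/10000 ≈ 0.912300
step 4 [2y] swap r/2=199/7513: DF=(1 − 199/7513·(0.996500+0.947200+0.912300))/(1+199/7513) = 1801/2000 ≈ 0.900500
step 5 [2.5y] bond c/2=31/800: DF=(831527/800000 − 31/800·(0.996500+0.947200+0.912300+0.900500))/(1+31/800) = 1721/2000 ≈ 0.860500
step 6 [3y] swap r/2=23/662: DF=(1 − 23/662·(0.996500+0.947200+0.912300+0.900500+0.860500))/(1+23/662) = 4057/5000 ≈ 0.811400

1 1/2 1993/2000
2 1 592/625
3 3/2 9123/10000
4 2 1801/2000
5 5/2 1721/2000
6 3 4057/5000
DF(3y) = 4057/5000 ≈ 0.811400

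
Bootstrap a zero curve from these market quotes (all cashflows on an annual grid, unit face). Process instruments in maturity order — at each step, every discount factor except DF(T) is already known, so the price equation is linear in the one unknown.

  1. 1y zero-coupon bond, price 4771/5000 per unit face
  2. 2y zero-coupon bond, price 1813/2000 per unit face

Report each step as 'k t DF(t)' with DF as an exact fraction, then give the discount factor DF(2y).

1 1 4771/5000
2 2 1813/2000
DF(2y) = 1813/2000 ≈ 0.906500

step 1 [1y] zero: DF = P = 4771/5000 ≈ 0.954200
step 2 [2y] zero: DF = P = 1813/2000 ≈ 0.906500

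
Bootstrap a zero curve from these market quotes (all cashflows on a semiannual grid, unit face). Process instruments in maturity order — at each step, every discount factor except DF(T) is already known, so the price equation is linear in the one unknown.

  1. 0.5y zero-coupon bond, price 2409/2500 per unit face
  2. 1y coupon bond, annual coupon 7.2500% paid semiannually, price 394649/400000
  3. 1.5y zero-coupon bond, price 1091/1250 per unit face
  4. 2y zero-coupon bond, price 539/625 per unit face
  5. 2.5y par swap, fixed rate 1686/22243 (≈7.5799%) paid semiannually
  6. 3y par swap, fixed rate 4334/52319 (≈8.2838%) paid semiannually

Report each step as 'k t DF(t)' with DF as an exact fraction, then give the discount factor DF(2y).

1 1/2 2409/2500
2 1 574/625
3 3/2 1091/1250
4 2 539/625
5 5/2 4157/5000
6 3 7833/10000
DF(2y) = 539/625 ≈ 0.862400

step 1 [0.5y] zero: DF = P = 2409/2500 ≈ 0.963600
step 2 [1y] bond c/2=29/800: DF=(394649/400000 − 29/800·(0.963600))/(1+29/800) = 574/625 ≈ 0.918400
step 3 [1.5y] zero: DF = P = 1091/1250 ≈ 0.872800
step 4 [2y] zero: DF = P = 539/625 ≈ 0.862400
step 5 [2.5y] swap r/2=843/22243: DF=(1 − 843/22243·(0.963600+0.918400+0.872800+0.862400))/(1+843/22243) = 4157/5000 ≈ 0.831400
step 6 [3y] swap r/2=2167/52319: DF=(1 − 2167/52319·(0.963600+0.918400+0.872800+0.862400+0.831400))/(1+2167/52319) = 7833/10000 ≈ 0.783300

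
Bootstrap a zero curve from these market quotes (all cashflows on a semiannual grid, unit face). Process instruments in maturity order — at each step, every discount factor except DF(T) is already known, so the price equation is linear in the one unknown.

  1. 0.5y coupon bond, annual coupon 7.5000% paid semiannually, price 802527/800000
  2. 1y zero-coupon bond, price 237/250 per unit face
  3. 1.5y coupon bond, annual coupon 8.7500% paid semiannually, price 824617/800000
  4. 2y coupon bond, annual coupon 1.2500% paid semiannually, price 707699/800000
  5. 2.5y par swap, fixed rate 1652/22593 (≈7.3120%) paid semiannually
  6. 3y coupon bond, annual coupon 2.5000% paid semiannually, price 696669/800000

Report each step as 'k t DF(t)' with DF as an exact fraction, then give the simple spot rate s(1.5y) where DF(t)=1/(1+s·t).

1 1/2 9669/10000
2 1 237/250
3 3/2 9073/10000
4 2 1077/1250
5 5/2 2087/2500
6 3 8043/10000
s(1.5y) = (1/(9073/10000) − 1)/(3/2) = 618/9073 ≈ 6.8114%

step 1 [0.5y] bond c/2=3/80: DF=(802527/800000 − 3/80·(0))/(1+3/80) = 9669/10000 ≈ 0.966900
step 2 [1y] zero: DF = P = 237/250 ≈ 0.948000
step 3 [1.5y] bond c/2=7/160: DF=(824617/800000 − 7/160·(0.966900+0.948000))/(1+7/160) = 9073/10000 ≈ 0.907300
step 4 [2y] bond c/2=1/160: DF=(707699/800000 − 1/160·(0.966900+0.948000+0.907300))/(1+1/160) = 1077/1250 ≈ 0.861600
step 5 [2.5y] swap r/2=826/22593: DF=(1 − 826/22593·(0.966900+0.948000+0.907300+0.861600))/(1+826/22593) = 2087/2500 ≈ 0.834800
step 6 [3y] bond c/2=1/80: DF=(696669/800000 − 1/80·(0.966900+0.948000+0.907300+0.861600+0.834800))/(1+1/80) = 8043/10000 ≈ 0.804300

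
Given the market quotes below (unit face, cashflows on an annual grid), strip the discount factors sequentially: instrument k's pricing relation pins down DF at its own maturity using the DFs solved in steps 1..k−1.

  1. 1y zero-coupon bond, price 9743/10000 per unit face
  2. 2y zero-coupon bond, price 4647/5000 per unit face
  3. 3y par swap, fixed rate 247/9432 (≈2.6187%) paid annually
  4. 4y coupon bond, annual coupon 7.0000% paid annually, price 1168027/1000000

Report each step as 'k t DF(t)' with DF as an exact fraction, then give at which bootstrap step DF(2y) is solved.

step 1 [1y] zero: DF = P = 9743/10000 ≈ 0.974300
step 2 [2y] zero: DF = P = 4647/5000 ≈ 0.929400
step 3 [3y] swap r/1=247/9432: DF=(1 − 247/9432·(0.974300+0.929400))/(1+247/9432) = 9259/10000 ≈ 0.925900
step 4 [4y] bond c/1=7/100: DF=(1168027/1000000 − 7/100·(0.974300+0.929400+0.925900))/(1+7/100) = 1813/2000 ≈ 0.906500

1 1 9743/10000
2 2 4647/5000
3 3 9259/10000
4 4 1813/2000
DF(2y) is solved at step 2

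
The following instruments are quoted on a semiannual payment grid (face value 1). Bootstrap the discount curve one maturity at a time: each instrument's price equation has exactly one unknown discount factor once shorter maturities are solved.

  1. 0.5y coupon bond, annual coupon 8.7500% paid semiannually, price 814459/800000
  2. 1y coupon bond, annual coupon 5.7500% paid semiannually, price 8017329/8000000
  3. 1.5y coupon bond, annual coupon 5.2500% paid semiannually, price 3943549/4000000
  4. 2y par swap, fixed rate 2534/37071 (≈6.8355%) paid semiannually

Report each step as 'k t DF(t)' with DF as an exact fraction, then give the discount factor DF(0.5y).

1 1/2 4877/5000
2 1 9469/10000
3 3/2 1823/2000
4 2 8733/10000
DF(0.5y) = 4877/5000 ≈ 0.975400

step 1 [0.5y] bond c/2=7/160: DF=(814459/800000 − 7/160·(0))/(1+7/160) = 4877/5000 ≈ 0.975400
step 2 [1y] bond c/2=23/800: DF=(8017329/8000000 − 23/800·(0.975400))/(1+23/800) = 9469/10000 ≈ 0.946900
step 3 [1.5y] bond c/2=21/800: DF=(3943549/4000000 − 21/800·(0.975400+0.946900))/(1+21/800) = 1823/2000 ≈ 0.911500
step 4 [2y] swap r/2=1267/37071: DF=(1 − 1267/37071·(0.975400+0.946900+0.911500))/(1+1267/37071) = 8733/10000 ≈ 0.873300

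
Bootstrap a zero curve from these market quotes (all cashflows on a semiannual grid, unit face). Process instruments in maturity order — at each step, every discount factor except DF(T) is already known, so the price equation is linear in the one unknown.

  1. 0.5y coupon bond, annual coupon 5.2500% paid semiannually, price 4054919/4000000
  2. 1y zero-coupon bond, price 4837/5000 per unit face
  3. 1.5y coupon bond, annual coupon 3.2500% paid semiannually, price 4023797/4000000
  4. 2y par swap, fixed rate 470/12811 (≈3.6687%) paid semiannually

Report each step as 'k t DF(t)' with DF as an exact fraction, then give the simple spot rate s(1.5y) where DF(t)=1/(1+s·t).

step 1 [0.5y] bond c/2=21/800: DF=(4054919/4000000 − 21/800·(0))/(1+21/800) = 4939/5000 ≈ 0.987800
step 2 [1y] zero: DF = P = 4837/5000 ≈ 0.967400
step 3 [1.5y] bond c/2=13/800: DF=(4023797/4000000 − 13/800·(0.987800+0.967400))/(1+13/800) = 4793/5000 ≈ 0.958600
step 4 [2y] swap r/2=235/12811: DF=(1 − 235/12811·(0.987800+0.967400+0.958600))/(1+235/12811) = 1859/2000 ≈ 0.929500

1 1/2 4939/5000
2 1 4837/5000
3 3/2 4793/5000
4 2 1859/2000
s(1.5y) = (1/(4793/5000) − 1)/(3/2) = 138/4793 ≈ 2.8792%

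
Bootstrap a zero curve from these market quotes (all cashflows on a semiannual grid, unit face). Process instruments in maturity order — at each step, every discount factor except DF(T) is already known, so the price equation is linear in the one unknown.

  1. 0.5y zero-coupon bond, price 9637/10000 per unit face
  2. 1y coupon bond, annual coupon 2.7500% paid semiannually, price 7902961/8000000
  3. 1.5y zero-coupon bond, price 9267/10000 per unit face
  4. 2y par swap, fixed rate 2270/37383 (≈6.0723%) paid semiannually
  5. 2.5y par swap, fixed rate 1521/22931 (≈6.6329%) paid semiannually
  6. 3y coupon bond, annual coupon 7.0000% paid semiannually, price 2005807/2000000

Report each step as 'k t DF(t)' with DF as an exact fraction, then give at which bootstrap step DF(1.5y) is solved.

1 1/2 9637/10000
2 1 4807/5000
3 3/2 9267/10000
4 2 1773/2000
5 5/2 8479/10000
6 3 8139/10000
DF(1.5y) is solved at step 3

step 1 [0.5y] zero: DF = P = 9637/10000 ≈ 0.963700
step 2 [1y] bond c/2=11/800: DF=(7902961/8000000 − 11/800·(0.963700))/(1+11/800) = 4807/5000 ≈ 0.961400
step 3 [1.5y] zero: DF = P = 9267/10000 ≈ 0.926700
step 4 [2y] swap r/2=1135/37383: DF=(1 − 1135/37383·(0.963700+0.961400+0.926700))/(1+1135/37383) = 1773/2000 ≈ 0.886500
step 5 [2.5y] swap r/2=1521/45862: DF=(1 − 1521/45862·(0.963700+0.961400+0.926700+0.886500))/(1+1521/45862) = 8479/10000 ≈ 0.847900
step 6 [3y] bond c/2=7/200: DF=(2005807/2000000 − 7/200·(0.963700+0.961400+0.926700+0.886500+0.847900))/(1+7/200) = 8139/10000 ≈ 0.813900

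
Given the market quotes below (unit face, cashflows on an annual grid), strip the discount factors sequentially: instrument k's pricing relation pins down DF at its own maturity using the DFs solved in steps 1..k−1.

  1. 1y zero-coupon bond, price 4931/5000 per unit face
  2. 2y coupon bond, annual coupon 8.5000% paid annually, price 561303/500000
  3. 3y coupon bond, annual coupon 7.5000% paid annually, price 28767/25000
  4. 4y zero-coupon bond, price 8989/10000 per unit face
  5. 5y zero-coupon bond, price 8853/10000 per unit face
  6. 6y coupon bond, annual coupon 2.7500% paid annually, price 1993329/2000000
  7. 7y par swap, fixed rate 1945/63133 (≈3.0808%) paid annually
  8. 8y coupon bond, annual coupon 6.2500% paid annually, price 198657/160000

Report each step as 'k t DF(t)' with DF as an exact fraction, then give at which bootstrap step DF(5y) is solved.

1 1 4931/5000
2 2 4787/5000
3 3 2337/2500
4 4 8989/10000
5 5 8853/10000
6 6 2113/2500
7 7 1611/2000
8 8 1993/2500
DF(5y) is solved at step 5

step 1 [1y] zero: DF = P = 4931/5000 ≈ 0.986200
step 2 [2y] bond c/1=17/200: DF=(561303/500000 − 17/200·(0.986200))/(1+17/200) = 4787/5000 ≈ 0.957400
step 3 [3y] bond c/1=3/40: DF=(28767/25000 − 3/40·(0.986200+0.957400))/(1+3/40) = 2337/2500 ≈ 0.934800
step 4 [4y] zero: DF = P = 8989/10000 ≈ 0.898900
step 5 [5y] zero: DF = P = 8853/10000 ≈ 0.885300
step 6 [6y] bond c/1=11/400: DF=(1993329/2000000 − 11/400·(0.986200+0.957400+0.934800+0.898900+0.885300))/(1+11/400) = 2113/2500 ≈ 0.845200
step 7 [7y] swap r/1=1945/63133: DF=(1 − 1945/63133·(0.986200+0.957400+0.934800+0.898900+0.885300+0.845200))/(1+1945/63133) = 1611/2000 ≈ 0.805500
step 8 [8y] bond c/1=1/16: DF=(198657/160000 − 1/16·(0.986200+0.957400+0.934800+0.898900+0.885300+0.845200+0.805500))/(1+1/16) = 1993/2500 ≈ 0.797200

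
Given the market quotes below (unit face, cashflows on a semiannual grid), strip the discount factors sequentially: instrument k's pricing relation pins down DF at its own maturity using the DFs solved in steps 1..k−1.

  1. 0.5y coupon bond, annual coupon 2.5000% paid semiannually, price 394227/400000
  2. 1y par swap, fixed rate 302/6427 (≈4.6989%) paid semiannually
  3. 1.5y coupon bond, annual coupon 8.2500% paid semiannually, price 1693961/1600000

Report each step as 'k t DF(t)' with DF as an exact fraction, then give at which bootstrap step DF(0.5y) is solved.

1 1/2 4867/5000
2 1 9547/10000
3 3/2 2351/2500
DF(0.5y) is solved at step 1

step 1 [0.5y] bond c/2=1/80: DF=(394227/400000 − 1/80·(0))/(1+1/80) = 4867/5000 ≈ 0.973400
step 2 [1y] swap r/2=151/6427: DF=(1 − 151/6427·(0.973400))/(1+151/6427) = 9547/10000 ≈ 0.954700
step 3 [1.5y] bond c/2=33/800: DF=(1693961/1600000 − 33/800·(0.973400+0.954700))/(1+33/800) = 2351/2500 ≈ 0.940400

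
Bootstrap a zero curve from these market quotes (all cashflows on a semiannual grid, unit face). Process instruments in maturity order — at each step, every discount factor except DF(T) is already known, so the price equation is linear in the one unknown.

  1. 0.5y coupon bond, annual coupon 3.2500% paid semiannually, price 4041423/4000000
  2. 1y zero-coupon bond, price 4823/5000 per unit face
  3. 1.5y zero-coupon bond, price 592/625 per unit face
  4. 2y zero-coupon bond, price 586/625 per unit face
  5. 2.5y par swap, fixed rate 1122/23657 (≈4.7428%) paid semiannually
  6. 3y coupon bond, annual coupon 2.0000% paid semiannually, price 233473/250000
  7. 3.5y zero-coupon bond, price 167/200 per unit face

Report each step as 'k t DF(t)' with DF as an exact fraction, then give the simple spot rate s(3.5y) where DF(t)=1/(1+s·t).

1 1/2 4971/5000
2 1 4823/5000
3 3/2 592/625
4 2 586/625
5 5/2 4439/5000
6 3 4389/5000
7 7/2 167/200
s(3.5y) = (1/(167/200) − 1)/(7/2) = 66/1169 ≈ 5.6459%

step 1 [0.5y] bond c/2=13/800: DF=(4041423/4000000 − 13/800·(0))/(1+13/800) = 4971/5000 ≈ 0.994200
step 2 [1y] zero: DF = P = 4823/5000 ≈ 0.964600
step 3 [1.5y] zero: DF = P = 592/625 ≈ 0.947200
step 4 [2y] zero: DF = P = 586/625 ≈ 0.937600
step 5 [2.5y] swap r/2=561/23657: DF=(1 − 561/23657·(0.994200+0.964600+0.947200+0.937600))/(1+561/23657) = 4439/5000 ≈ 0.887800
step 6 [3y] bond c/2=1/100: DF=(233473/250000 − 1/100·(0.994200+0.964600+0.947200+0.937600+0.887800))/(1+1/100) = 4389/5000 ≈ 0.877800
step 7 [3.5y] zero: DF = P = 167/200 ≈ 0.835000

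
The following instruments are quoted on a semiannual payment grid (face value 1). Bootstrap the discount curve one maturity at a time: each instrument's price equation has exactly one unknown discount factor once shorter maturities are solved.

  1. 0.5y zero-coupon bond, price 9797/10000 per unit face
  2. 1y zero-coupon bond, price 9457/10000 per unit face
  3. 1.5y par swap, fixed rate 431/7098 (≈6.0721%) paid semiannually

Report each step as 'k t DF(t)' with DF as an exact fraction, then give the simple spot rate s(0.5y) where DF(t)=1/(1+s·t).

1 1/2 9797/10000
2 1 9457/10000
3 3/2 4569/5000
s(0.5y) = (1/(9797/10000) − 1)/(1/2) = 406/9797 ≈ 4.1441%

step 1 [0.5y] zero: DF = P = 9797/10000 ≈ 0.979700
step 2 [1y] zero: DF = P = 9457/10000 ≈ 0.945700
step 3 [1.5y] swap r/2=431/14196: DF=(1 − 431/14196·(0.979700+0.945700))/(1+431/14196) = 4569/5000 ≈ 0.913800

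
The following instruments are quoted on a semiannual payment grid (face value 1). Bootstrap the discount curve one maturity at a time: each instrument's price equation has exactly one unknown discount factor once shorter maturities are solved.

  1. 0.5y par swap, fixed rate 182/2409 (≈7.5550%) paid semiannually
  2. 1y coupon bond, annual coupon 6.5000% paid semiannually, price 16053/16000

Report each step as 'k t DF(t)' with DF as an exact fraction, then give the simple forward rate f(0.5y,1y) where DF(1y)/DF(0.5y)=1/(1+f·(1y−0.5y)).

step 1 [0.5y] swap r/2=91/2409: DF=(1 − 91/2409·(0))/(1+91/2409) = 2409/2500 ≈ 0.963600
step 2 [1y] bond c/2=13/400: DF=(16053/16000 − 13/400·(0.963600))/(1+13/400) = 4707/5000 ≈ 0.941400

1 1/2 2409/2500
2 1 4707/5000
f(0.5y,1y) = ((2409/2500)/(4707/5000) − 1)/(1/2) = 74/1569 ≈ 4.7164%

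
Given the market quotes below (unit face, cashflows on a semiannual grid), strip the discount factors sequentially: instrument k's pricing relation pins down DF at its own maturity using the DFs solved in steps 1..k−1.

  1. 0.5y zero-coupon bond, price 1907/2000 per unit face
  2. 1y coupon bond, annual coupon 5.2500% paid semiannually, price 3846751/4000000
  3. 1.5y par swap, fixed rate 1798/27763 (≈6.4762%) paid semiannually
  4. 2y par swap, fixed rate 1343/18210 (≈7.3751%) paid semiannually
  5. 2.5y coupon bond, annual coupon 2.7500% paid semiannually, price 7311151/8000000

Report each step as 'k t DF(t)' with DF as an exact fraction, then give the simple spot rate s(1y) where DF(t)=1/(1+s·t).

1 1/2 1907/2000
2 1 9127/10000
3 3/2 9101/10000
4 2 8657/10000
5 5/2 8521/10000
s(1y) = (1/(9127/10000) − 1)/(1) = 873/9127 ≈ 9.5650%

step 1 [0.5y] zero: DF = P = 1907/2000 ≈ 0.953500
step 2 [1y] bond c/2=21/800: DF=(3846751/4000000 − 21/800·(0.953500))/(1+21/800) = 9127/10000 ≈ 0.912700
step 3 [1.5y] swap r/2=899/27763: DF=(1 − 899/27763·(0.953500+0.912700))/(1+899/27763) = 9101/10000 ≈ 0.910100
step 4 [2y] swap r/2=1343/36420: DF=(1 − 1343/36420·(0.953500+0.912700+0.910100))/(1+1343/36420) = 8657/10000 ≈ 0.865700
step 5 [2.5y] bond c/2=11/800: DF=(7311151/8000000 − 11/800·(0.953500+0.912700+0.910100+0.865700))/(1+11/800) = 8521/10000 ≈ 0.852100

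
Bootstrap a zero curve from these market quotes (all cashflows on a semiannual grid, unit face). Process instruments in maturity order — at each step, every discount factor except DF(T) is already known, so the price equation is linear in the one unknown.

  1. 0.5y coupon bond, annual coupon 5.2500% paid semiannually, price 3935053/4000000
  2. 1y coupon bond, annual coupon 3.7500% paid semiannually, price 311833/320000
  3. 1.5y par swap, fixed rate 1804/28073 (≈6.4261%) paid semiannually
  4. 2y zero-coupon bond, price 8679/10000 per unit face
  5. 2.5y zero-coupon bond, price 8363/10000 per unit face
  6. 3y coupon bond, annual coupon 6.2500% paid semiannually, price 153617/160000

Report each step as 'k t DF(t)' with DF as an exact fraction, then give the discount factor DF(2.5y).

1 1/2 4793/5000
2 1 9389/10000
3 3/2 4549/5000
4 2 8679/10000
5 5/2 8363/10000
6 3 7943/10000
DF(2.5y) = 8363/10000 ≈ 0.836300

step 1 [0.5y] bond c/2=21/800: DF=(3935053/4000000 − 21/800·(0))/(1+21/800) = 4793/5000 ≈ 0.958600
step 2 [1y] bond c/2=3/160: DF=(311833/320000 − 3/160·(0.958600))/(1+3/160) = 9389/10000 ≈ 0.938900
step 3 [1.5y] swap r/2=902/28073: DF=(1 − 902/28073·(0.958600+0.938900))/(1+902/28073) = 4549/5000 ≈ 0.909800
step 4 [2y] zero: DF = P = 8679/10000 ≈ 0.867900
step 5 [2.5y] zero: DF = P = 8363/10000 ≈ 0.836300
step 6 [3y] bond c/2=1/32: DF=(153617/160000 − 1/32·(0.958600+0.938900+0.909800+0.867900+0.836300))/(1+1/32) = 7943/10000 ≈ 0.794300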